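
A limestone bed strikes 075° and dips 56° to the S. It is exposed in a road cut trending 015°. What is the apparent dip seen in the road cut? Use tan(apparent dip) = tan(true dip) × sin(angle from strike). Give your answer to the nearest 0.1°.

52.1°

The strike is 075° and the section trends 015°; the acute angle between them is β = 60°.
tan(apparent dip) = tan 56° · sin 60° = 1.2839
apparent dip = arctan 1.2839 = 52.09°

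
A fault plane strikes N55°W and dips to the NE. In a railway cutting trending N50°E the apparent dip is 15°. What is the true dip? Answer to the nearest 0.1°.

15.5°

The section is 75° from the strike.
tan δ = tan α / sin β = tan 15° / sin 75° = 0.2679 / 0.9659 = 0.2774
δ = arctan(0.2774) = 15.50°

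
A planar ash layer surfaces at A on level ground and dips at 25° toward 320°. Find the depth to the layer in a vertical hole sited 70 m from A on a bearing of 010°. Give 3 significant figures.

The hole lies 50° from the dip direction, so the down-dip offset is 70 × cos 50° = 45.00 m.
Depth = down-dip offset × tan(dip) = 45.00 × tan 25° = 45.00 × 0.4663
Depth = 20.98 m

21.0 m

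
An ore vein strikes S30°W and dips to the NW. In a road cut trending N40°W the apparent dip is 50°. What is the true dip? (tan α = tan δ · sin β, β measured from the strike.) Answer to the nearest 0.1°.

The section is 70° from the strike.
tan δ = tan α / sin β = tan 50° / sin 70° = 1.1918 / 0.9397 = 1.2682
true dip = arctan 1.2682 = 51.74°

51.7°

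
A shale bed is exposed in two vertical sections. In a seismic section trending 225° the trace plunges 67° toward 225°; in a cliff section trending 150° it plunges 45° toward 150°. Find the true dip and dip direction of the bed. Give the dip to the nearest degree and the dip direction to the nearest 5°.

true dip 67°, dip direction 215°

The two traces are lines in the plane: v₁ = (sin 225°·cos 67°, cos 225°·cos 67°, −sin 67°), v₂ = (sin 150°·cos 45°, cos 150°·cos 45°, −sin 45°).
n = v₁ × v₂ = (-0.368, -0.521, 0.267) (taken with n_z > 0).
Dip δ = arctan(|n_h|/n_z) = arctan(0.638/0.267) = 67.3°.
The horizontal component of n points toward azimuth atan2(n_x, n_y) = 215°, the dip direction.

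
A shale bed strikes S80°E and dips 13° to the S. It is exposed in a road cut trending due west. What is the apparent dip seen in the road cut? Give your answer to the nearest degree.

The strike is S80°E and the section trends due west; the acute angle between them is β = 10°.
tan(apparent dip) = tan 13° · sin 10° = 0.0401
α = arctan(0.0401) = 2.30°

2°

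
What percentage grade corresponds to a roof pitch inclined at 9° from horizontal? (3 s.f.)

15.8%

grade % = 100 × tan 9° = 100 × 0.1584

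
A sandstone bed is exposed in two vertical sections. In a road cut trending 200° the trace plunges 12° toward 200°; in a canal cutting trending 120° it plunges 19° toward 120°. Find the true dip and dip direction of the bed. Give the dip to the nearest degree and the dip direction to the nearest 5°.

Represent each trace as a vector plunging at its apparent dip toward its trend (east-north-up frame): v₁ = (-0.335, -0.919, -0.208), v₂ = (0.819, -0.473, -0.326).
n = v₁ × v₂ = (0.201, -0.279, 0.911) (taken with n_z > 0).
tan δ = √(n_x²+n_y²)/n_z = 0.344/0.911, so δ = 20.7°.
Dip direction = atan2(0.201, -0.279) = 144° (azimuth of n's horizontal projection).

true dip 21°, dip direction 145°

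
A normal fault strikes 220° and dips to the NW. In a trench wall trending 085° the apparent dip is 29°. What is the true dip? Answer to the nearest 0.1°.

β = acute angle between strike 220° and section 085° = 45°.
tan(true dip) = tan 29° / sin 45° = 0.7839
δ = arctan(0.7839) = 38.09°

38.1°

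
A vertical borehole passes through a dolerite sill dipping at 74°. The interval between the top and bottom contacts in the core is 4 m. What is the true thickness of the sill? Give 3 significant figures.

1.10 m

True thickness t = h · cos(dip) = 4 × cos 74°
t = 4 × 0.2756 = 1.103 m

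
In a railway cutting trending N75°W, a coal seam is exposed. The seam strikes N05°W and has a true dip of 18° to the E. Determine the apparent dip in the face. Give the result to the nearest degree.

Angle between strike (N05°W) and section (N75°W): β = 70°.
tan(apparent dip) = tan 18° · sin 70° = 0.3053
α = arctan(0.3053) = 16.98°

17°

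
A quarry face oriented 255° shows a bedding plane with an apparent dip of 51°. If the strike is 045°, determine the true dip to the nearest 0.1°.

The section is 30° from the strike.
tan(true dip) = tan 51° / sin 30° = 2.4698
δ = arctan(2.4698) = 67.96°

68.0°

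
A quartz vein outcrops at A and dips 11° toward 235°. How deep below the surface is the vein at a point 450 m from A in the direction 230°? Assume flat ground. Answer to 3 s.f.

The hole lies 5° from the dip direction, so the down-dip offset is 450 × cos 5° = 448.29 m.
Depth = down-dip offset × tan(dip) = 448.29 × tan 11° = 448.29 × 0.1944
Depth = 87.14 m

87.1 m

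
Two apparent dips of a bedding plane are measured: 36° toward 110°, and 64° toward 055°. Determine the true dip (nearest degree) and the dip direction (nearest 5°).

The two traces are lines in the plane: v₁ = (sin 110°·cos 36°, cos 110°·cos 36°, −sin 36°), v₂ = (sin 55°·cos 64°, cos 55°·cos 64°, −sin 64°).
The plane normal is n = v₁ × v₂ ∝ (0.396, 0.472, 0.291).
tan δ = √(n_x²+n_y²)/n_z = 0.617/0.291, so δ = 64.8°.
Dip direction = atan2(0.396, 0.472) = 40° (azimuth of n's horizontal projection).

true dip 65°, dip direction 040°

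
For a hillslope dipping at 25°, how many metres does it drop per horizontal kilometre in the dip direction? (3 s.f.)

466 m

drop per km = 1000 × tan 25° = 1000 × 0.4663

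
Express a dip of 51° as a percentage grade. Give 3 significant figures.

123%

grade % = 100 × tan 51° = 100 × 1.2349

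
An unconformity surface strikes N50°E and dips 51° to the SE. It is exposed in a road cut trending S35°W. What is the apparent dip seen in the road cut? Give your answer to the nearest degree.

18°

Angle between strike (N50°E) and section (S35°W): β = 15°.
tan α = tan 51° × sin 15° = 1.2349 × 0.2588 = 0.3196
α = arctan(0.3196) = 17.72°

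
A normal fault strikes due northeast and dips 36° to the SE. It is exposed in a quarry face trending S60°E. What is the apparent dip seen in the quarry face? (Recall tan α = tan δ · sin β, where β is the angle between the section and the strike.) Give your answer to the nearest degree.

The section lies 75° from the strike.
tan α = tan 36° × sin 75° = 0.7265 × 0.9659 = 0.7018
α = arctan(0.7018) = 35.06°

35°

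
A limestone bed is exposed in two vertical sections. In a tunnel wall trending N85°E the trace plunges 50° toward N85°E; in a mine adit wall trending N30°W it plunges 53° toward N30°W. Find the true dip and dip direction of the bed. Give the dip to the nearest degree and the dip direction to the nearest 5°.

The two traces are lines in the plane: v₁ = (sin 85°·cos 50°, cos 85°·cos 50°, −sin 50°), v₂ = (sin 330°·cos 53°, cos 330°·cos 53°, −sin 53°).
The plane normal is n = v₁ × v₂ ∝ (0.355, 0.742, 0.351).
tan δ = √(n_x²+n_y²)/n_z = 0.822/0.351, so δ = 66.9°.
Dip direction = azimuth of (n_x, n_y) = atan2(0.355, 0.742) = 26°.

true dip 67°, dip direction 025°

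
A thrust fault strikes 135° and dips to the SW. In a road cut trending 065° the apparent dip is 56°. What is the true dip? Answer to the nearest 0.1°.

β = acute angle between strike 135° and section 065° = 70°.
tan δ = tan α / sin β = tan 56° / sin 70° = 1.4826 / 0.9397 = 1.5777
δ = arctan(1.5777) = 57.63°

57.6°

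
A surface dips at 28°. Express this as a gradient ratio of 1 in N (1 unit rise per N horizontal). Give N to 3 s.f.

1 in 1.88

1 : N means tan θ = 1/N, so N = 1/tan 28° = 1/0.5317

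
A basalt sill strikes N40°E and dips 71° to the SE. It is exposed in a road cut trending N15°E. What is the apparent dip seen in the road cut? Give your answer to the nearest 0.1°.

50.8°

The section lies 25° from the strike.
tan(apparent dip) = tan 71° · sin 25° = 1.2274
apparent dip = arctan 1.2274 = 50.83°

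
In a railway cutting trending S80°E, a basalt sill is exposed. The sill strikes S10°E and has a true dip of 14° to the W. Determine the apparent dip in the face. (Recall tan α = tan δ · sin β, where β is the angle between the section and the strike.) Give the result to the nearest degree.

The section lies 70° from the strike.
tan(apparent dip) = tan 14° · sin 70° = 0.2343
α = arctan(0.2343) = 13.19°

13°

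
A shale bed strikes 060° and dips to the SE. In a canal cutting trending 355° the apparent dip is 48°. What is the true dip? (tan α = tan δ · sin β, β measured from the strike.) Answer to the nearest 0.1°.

50.8°

β = acute angle between strike 060° and section 355° = 65°.
tan(true dip) = tan 48° / sin 65° = 1.2254
δ = arctan(1.2254) = 50.78°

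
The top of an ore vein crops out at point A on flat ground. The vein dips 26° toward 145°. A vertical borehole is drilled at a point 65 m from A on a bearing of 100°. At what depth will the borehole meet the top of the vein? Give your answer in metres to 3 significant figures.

22.4 m

The hole lies 45° from the dip direction, so the down-dip offset is 65 × cos 45° = 45.96 m.
Depth = down-dip offset × tan(dip) = 45.96 × tan 26° = 45.96 × 0.4877
Depth = 22.42 m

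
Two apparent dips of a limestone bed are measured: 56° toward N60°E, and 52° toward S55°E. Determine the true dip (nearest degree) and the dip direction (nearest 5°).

true dip 59°, dip direction 085°

Represent each trace as a vector plunging at its apparent dip toward its trend (east-north-up frame): v₁ = (0.484, 0.280, -0.829), v₂ = (0.504, -0.353, -0.788).
The plane normal is n = v₁ × v₂ ∝ (0.513, 0.036, 0.312).
True dip = arccos(n_z / |n|) = arccos(0.5186) = 58.8°.
Dip direction = atan2(0.513, 0.036) = 86° (azimuth of n's horizontal projection).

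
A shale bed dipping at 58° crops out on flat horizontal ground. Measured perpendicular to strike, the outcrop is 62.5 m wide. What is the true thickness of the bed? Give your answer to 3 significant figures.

True thickness t = w · sin(dip) = 62.5 × sin 58°
t = 62.5 × 0.8480 = 53.003 m

53.0 m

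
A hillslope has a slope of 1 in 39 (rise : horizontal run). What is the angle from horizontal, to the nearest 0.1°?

1.5°

tan θ = 1/39 = 0.0256
θ = arctan(0.0256) = 1.47°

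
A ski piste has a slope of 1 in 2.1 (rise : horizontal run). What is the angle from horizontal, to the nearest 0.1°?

tan θ = 1/2.1 = 0.4762
θ = arctan(0.4762) = 25.46°

25.5°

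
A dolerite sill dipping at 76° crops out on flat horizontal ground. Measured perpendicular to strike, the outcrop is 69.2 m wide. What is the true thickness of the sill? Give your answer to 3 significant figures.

67.1 m

True thickness t = w · sin(dip) = 69.2 × sin 76°
t = 69.2 × 0.9703 = 67.144 m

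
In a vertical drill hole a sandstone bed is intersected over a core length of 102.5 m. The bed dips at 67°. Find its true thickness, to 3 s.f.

True thickness t = h · cos(dip) = 102.5 × cos 67°
t = 102.5 × 0.3907 = 40.050 m

40.0 m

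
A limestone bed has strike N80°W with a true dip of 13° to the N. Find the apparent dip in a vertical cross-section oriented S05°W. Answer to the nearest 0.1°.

13.0°

The section lies 85° from the strike.
tan(apparent dip) = tan 13° · sin 85° = 0.2300
α = arctan(0.2300) = 12.95°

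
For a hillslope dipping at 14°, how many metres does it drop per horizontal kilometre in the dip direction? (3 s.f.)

drop per km = 1000 × tan 14° = 1000 × 0.2493

249 m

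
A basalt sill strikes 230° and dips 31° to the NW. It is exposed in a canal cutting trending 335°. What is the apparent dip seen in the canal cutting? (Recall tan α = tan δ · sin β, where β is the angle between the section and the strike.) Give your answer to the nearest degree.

30°

The strike is 230° and the section trends 335°; the acute angle between them is β = 75°.
tan(apparent dip) = tan 31° · sin 75° = 0.5804
apparent dip = arctan 0.5804 = 30.13°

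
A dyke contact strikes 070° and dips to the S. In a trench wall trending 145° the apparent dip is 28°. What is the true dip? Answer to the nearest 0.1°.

28.8°

β = acute angle between strike 070° and section 145° = 75°.
tan(true dip) = tan 28° / sin 75° = 0.5505
δ = arctan(0.5505) = 28.83°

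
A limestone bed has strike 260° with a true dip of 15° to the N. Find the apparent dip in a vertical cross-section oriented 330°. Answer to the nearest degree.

The section lies 70° from the strike.
tan α = tan 15° × sin 70° = 0.2679 × 0.9397 = 0.2518
α = arctan(0.2518) = 14.13°

14°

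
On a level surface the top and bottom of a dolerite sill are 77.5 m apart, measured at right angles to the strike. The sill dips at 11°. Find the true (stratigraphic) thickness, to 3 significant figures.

True thickness t = w · sin(dip) = 77.5 × sin 11°
t = 77.5 × 0.1908 = 14.788 m

14.8 m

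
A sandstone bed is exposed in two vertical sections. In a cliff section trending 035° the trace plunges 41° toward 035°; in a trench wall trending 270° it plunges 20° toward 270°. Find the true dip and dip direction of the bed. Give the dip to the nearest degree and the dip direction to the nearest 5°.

Represent each trace as a vector plunging at its apparent dip toward its trend (east-north-up frame): v₁ = (0.433, 0.618, -0.656), v₂ = (-0.940, -0.000, -0.342).
The plane normal is n = v₁ × v₂ ∝ (-0.211, 0.765, 0.581).
Dip δ = arctan(|n_h|/n_z) = arctan(0.793/0.581) = 53.8°.
Dip direction = azimuth of (n_x, n_y) = atan2(-0.211, 0.765) = 345°.

true dip 54°, dip direction 345°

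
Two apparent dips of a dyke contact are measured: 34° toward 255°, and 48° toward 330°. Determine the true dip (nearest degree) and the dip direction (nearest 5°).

Represent each trace as a vector plunging at its apparent dip toward its trend (east-north-up frame): v₁ = (-0.801, -0.215, -0.559), v₂ = (-0.335, 0.579, -0.743).
Cross product v₁ × v₂ gives the pole to the plane: n ∝ (-0.484, 0.408, 0.536).
Dip δ = arctan(|n_h|/n_z) = arctan(0.633/0.536) = 49.7°.
Dip direction = azimuth of (n_x, n_y) = atan2(-0.484, 0.408) = 310°.

true dip 50°, dip direction 310°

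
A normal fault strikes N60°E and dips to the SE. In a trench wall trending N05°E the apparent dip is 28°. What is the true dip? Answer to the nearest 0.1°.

β = acute angle between strike N60°E and section N05°E = 55°.
tan(true dip) = tan 28° / sin 55° = 0.6491
δ = arctan(0.6491) = 32.99°

33.0°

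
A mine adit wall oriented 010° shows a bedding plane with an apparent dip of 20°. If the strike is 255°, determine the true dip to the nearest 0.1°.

The section is 65° from the strike.
tan(true dip) = tan 20° / sin 65° = 0.4016
true dip = arctan 0.4016 = 21.88°

21.9°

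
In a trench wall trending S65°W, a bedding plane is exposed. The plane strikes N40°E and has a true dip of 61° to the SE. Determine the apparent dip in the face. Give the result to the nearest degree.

The strike is N40°E and the section trends S65°W; the acute angle between them is β = 25°.
tan α = tan 61° × sin 25° = 1.8040 × 0.4226 = 0.7624
apparent dip = arctan 0.7624 = 37.32°

37°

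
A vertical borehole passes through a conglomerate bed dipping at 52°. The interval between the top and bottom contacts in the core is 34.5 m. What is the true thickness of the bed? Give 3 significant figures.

21.2 m

True thickness t = h · cos(dip) = 34.5 × cos 52°
t = 34.5 × 0.6157 = 21.240 m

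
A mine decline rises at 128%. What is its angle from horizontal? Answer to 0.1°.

52.0°

tan θ = 128/100 = 1.2800
θ = arctan(1.2800) = 52.00°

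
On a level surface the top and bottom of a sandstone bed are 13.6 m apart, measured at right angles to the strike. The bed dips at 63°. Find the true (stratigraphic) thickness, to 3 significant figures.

12.1 m

True thickness t = w · sin(dip) = 13.6 × sin 63°
t = 13.6 × 0.8910 = 12.118 m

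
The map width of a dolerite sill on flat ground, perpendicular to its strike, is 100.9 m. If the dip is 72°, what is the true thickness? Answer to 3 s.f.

96.0 m

True thickness t = w · sin(dip) = 100.9 × sin 72°
t = 100.9 × 0.9511 = 95.962 m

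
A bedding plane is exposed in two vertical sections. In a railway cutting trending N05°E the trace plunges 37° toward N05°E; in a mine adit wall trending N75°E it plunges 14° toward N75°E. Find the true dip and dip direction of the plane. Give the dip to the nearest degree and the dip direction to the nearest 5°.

true dip 37°, dip direction 005°

Each apparent-dip line lies in the plane. As unit vectors (x east, y north, z up), v₁ plunges 37°→N05°E and v₂ plunges 14°→N75°E.
n = v₁ × v₂ = (0.041, 0.547, 0.728) (taken with n_z > 0).
tan δ = √(n_x²+n_y²)/n_z = 0.549/0.728, so δ = 37.0°.
The horizontal component of n points toward azimuth atan2(n_x, n_y) = 4°, the dip direction.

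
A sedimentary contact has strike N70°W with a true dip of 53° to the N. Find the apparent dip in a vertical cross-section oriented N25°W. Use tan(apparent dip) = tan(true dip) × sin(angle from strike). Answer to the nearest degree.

Angle between strike (N70°W) and section (N25°W): β = 45°.
tan(apparent dip) = tan 53° · sin 45° = 0.9384
apparent dip = arctan 0.9384 = 43.18°

43°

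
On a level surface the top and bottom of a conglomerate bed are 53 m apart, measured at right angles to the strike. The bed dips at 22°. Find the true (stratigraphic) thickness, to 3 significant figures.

True thickness t = w · sin(dip) = 53 × sin 22°
t = 53 × 0.3746 = 19.854 m

19.9 m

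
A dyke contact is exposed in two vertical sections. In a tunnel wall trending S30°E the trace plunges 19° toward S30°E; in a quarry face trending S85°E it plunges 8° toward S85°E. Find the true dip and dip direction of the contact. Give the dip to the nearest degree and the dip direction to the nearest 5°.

Each apparent-dip line lies in the plane. As unit vectors (x east, y north, z up), v₁ plunges 19°→S30°E and v₂ plunges 8°→S85°E.
The plane normal is n = v₁ × v₂ ∝ (0.086, -0.255, 0.767).
tan δ = √(n_x²+n_y²)/n_z = 0.269/0.767, so δ = 19.4°.
Dip direction = azimuth of (n_x, n_y) = atan2(0.086, -0.255) = 161°.

true dip 19°, dip direction 160°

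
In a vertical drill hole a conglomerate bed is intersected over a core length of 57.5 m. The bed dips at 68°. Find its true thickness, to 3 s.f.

True thickness t = h · cos(dip) = 57.5 × cos 68°
t = 57.5 × 0.3746 = 21.540 m

21.5 m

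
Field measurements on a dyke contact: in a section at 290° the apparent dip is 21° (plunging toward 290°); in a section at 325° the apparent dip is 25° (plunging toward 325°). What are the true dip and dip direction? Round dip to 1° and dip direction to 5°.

Each apparent-dip line lies in the plane. As unit vectors (x east, y north, z up), v₁ plunges 21°→290° and v₂ plunges 25°→325°.
Cross product v₁ × v₂ gives the pole to the plane: n ∝ (-0.131, 0.184, 0.485).
True dip = arccos(n_z / |n|) = arccos(0.9063) = 25.0°.
Dip direction = atan2(-0.131, 0.184) = 325° (azimuth of n's horizontal projection).

true dip 25°, dip direction 325°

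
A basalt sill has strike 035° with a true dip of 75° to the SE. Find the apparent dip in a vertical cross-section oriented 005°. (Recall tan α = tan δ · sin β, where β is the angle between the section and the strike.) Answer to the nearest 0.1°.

The strike is 035° and the section trends 005°; the acute angle between them is β = 30°.
tan(apparent dip) = tan 75° · sin 30° = 1.8660
α = arctan(1.8660) = 61.81°

61.8°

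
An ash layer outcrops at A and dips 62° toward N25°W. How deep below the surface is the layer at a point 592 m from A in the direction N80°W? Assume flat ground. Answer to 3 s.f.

639 m

The hole lies 55° from the dip direction, so the down-dip offset is 592 × cos 55° = 339.56 m.
Depth = down-dip offset × tan(dip) = 339.56 × tan 62° = 339.56 × 1.8807
Depth = 638.61 m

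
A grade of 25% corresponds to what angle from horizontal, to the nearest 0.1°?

14.0°

tan θ = 25/100 = 0.2500
θ = arctan(0.2500) = 14.04°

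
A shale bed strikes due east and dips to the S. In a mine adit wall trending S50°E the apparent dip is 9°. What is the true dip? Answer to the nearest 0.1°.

13.8°

β = acute angle between strike due east and section S50°E = 40°.
tan δ = tan α / sin β = tan 9° / sin 40° = 0.1584 / 0.6428 = 0.2464
δ = arctan(0.2464) = 13.84°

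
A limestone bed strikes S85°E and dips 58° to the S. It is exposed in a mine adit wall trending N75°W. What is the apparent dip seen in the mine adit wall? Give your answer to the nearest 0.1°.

15.5°

The strike is S85°E and the section trends N75°W; the acute angle between them is β = 10°.
tan(apparent dip) = tan 58° · sin 10° = 0.2779
apparent dip = arctan 0.2779 = 15.53°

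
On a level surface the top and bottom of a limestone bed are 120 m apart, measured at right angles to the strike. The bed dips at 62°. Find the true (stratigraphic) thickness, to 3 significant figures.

106 m

True thickness t = w · sin(dip) = 120 × sin 62°
t = 120 × 0.8829 = 105.954 m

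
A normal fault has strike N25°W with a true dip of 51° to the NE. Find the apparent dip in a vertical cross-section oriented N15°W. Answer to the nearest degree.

12°

The strike is N25°W and the section trends N15°W; the acute angle between them is β = 10°.
tan(apparent dip) = tan 51° · sin 10° = 0.2144
α = arctan(0.2144) = 12.10°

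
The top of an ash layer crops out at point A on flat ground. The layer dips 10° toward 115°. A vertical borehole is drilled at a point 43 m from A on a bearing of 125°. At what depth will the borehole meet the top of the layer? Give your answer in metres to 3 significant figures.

7.47 m

The hole lies 10° from the dip direction, so the down-dip offset is 43 × cos 10° = 42.35 m.
Depth = down-dip offset × tan(dip) = 42.35 × tan 10° = 42.35 × 0.1763
Depth = 7.47 m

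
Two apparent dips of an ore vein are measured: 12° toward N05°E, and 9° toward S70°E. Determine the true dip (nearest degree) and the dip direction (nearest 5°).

true dip 17°, dip direction 050°

Represent each trace as a vector plunging at its apparent dip toward its trend (east-north-up frame): v₁ = (0.085, 0.974, -0.208), v₂ = (0.928, -0.338, -0.156).
Cross product v₁ × v₂ gives the pole to the plane: n ∝ (0.223, 0.180, 0.933).
tan δ = √(n_x²+n_y²)/n_z = 0.286/0.933, so δ = 17.0°.
The horizontal component of n points toward azimuth atan2(n_x, n_y) = 51°, the dip direction.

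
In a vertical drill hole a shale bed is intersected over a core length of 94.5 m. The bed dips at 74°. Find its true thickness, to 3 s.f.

26.0 m

True thickness t = h · cos(dip) = 94.5 × cos 74°
t = 94.5 × 0.2756 = 26.048 m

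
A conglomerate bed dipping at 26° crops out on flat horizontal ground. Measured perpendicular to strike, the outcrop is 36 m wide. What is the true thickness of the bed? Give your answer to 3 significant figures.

15.8 m

True thickness t = w · sin(dip) = 36 × sin 26°
t = 36 × 0.4384 = 15.781 m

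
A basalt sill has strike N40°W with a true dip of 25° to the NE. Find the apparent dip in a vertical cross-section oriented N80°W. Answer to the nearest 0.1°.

16.7°

The strike is N40°W and the section trends N80°W; the acute angle between them is β = 40°.
tan(apparent dip) = tan 25° · sin 40° = 0.2997
α = arctan(0.2997) = 16.69°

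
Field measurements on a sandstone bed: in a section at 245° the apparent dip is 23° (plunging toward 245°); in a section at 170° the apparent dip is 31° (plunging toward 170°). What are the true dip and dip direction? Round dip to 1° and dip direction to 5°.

true dip 34°, dip direction 195°

Represent each trace as a vector plunging at its apparent dip toward its trend (east-north-up frame): v₁ = (-0.834, -0.389, -0.391), v₂ = (0.149, -0.844, -0.515).
The plane normal is n = v₁ × v₂ ∝ (-0.129, -0.488, 0.762).
True dip = arccos(n_z / |n|) = arccos(0.8337) = 33.5°.
Dip direction = atan2(-0.129, -0.488) = 195° (azimuth of n's horizontal projection).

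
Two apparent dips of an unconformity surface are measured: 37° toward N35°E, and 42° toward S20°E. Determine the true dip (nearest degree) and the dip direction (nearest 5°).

true dip 61°, dip direction 100°

Each apparent-dip line lies in the plane. As unit vectors (x east, y north, z up), v₁ plunges 37°→N35°E and v₂ plunges 42°→S20°E.
n = v₁ × v₂ = (0.858, -0.154, 0.486) (taken with n_z > 0).
True dip = arccos(n_z / |n|) = arccos(0.4871) = 60.8°.
Dip direction = azimuth of (n_x, n_y) = atan2(0.858, -0.154) = 100°.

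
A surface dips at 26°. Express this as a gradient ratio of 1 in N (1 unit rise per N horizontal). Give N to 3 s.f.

1 in 2.05

1 : N means tan θ = 1/N, so N = 1/tan 26° = 1/0.4877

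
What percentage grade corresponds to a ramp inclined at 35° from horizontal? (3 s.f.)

grade % = 100 × tan 35° = 100 × 0.7002

70.0%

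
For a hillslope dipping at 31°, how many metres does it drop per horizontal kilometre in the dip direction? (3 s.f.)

drop per km = 1000 × tan 31° = 1000 × 0.6009

601 m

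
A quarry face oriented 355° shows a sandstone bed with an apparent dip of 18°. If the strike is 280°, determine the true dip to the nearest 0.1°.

18.6°

β = acute angle between strike 280° and section 355° = 75°.
tan(true dip) = tan 18° / sin 75° = 0.3364
δ = arctan(0.3364) = 18.59°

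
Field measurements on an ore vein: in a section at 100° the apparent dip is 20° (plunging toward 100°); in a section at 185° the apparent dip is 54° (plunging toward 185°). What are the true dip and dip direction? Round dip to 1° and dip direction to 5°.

Each apparent-dip line lies in the plane. As unit vectors (x east, y north, z up), v₁ plunges 20°→100° and v₂ plunges 54°→185°.
Cross product v₁ × v₂ gives the pole to the plane: n ∝ (0.068, -0.766, 0.550).
True dip = arccos(n_z / |n|) = arccos(0.5818) = 54.4°.
Dip direction = azimuth of (n_x, n_y) = atan2(0.068, -0.766) = 175°.

true dip 54°, dip direction 175°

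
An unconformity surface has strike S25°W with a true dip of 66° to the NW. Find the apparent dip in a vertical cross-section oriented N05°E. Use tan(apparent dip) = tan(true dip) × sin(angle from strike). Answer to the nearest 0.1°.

Angle between strike (S25°W) and section (N05°E): β = 20°.
tan α = tan 66° × sin 20° = 2.2460 × 0.3420 = 0.7682
α = arctan(0.7682) = 37.53°

37.5°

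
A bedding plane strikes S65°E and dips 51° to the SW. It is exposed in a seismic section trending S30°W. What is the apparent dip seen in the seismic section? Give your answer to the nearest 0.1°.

50.9°

Angle between strike (S65°E) and section (S30°W): β = 85°.
tan(apparent dip) = tan 51° · sin 85° = 1.2302
α = arctan(1.2302) = 50.89°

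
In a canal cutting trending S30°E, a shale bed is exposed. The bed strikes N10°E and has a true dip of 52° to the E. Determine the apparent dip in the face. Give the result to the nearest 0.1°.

39.4°

Angle between strike (N10°E) and section (S30°E): β = 40°.
tan α = tan 52° × sin 40° = 1.2799 × 0.6428 = 0.8227
α = arctan(0.8227) = 39.45°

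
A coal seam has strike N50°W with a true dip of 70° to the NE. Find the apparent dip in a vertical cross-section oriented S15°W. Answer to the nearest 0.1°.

The strike is N50°W and the section trends S15°W; the acute angle between them is β = 65°.
tan α = tan 70° × sin 65° = 2.7475 × 0.9063 = 2.4901
apparent dip = arctan 2.4901 = 68.12°

68.1°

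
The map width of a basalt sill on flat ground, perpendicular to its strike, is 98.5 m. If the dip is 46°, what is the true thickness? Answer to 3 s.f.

70.9 m

True thickness t = w · sin(dip) = 98.5 × sin 46°
t = 98.5 × 0.7193 = 70.855 m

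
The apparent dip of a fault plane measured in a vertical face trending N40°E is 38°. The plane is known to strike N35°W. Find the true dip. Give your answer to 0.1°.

β = acute angle between strike N35°W and section N40°E = 75°.
tan(true dip) = tan 38° / sin 75° = 0.8088
δ = arctan(0.8088) = 38.97°

39.0°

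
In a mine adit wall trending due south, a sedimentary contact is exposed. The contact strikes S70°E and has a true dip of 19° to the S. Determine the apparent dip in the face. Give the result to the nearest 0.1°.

17.9°

Angle between strike (S70°E) and section (due south): β = 70°.
tan α = tan 19° × sin 70° = 0.3443 × 0.9397 = 0.3236
α = arctan(0.3236) = 17.93°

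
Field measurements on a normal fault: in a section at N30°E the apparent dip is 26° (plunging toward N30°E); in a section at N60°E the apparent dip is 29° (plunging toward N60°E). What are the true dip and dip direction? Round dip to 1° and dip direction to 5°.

Each apparent-dip line lies in the plane. As unit vectors (x east, y north, z up), v₁ plunges 26°→N30°E and v₂ plunges 29°→N60°E.
The plane normal is n = v₁ × v₂ ∝ (0.186, 0.114, 0.393).
Dip δ = arctan(|n_h|/n_z) = arctan(0.218/0.393) = 29.0°.
Dip direction = atan2(0.186, 0.114) = 58° (azimuth of n's horizontal projection).

true dip 29°, dip direction 060°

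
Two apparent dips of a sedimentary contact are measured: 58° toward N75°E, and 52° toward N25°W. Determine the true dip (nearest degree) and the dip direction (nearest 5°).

true dip 66°, dip direction 030°

The two traces are lines in the plane: v₁ = (sin 75°·cos 58°, cos 75°·cos 58°, −sin 58°), v₂ = (sin 335°·cos 52°, cos 335°·cos 52°, −sin 52°).
The plane normal is n = v₁ × v₂ ∝ (0.365, 0.624, 0.321).
True dip = arccos(n_z / |n|) = arccos(0.4061) = 66.0°.
Dip direction = azimuth of (n_x, n_y) = atan2(0.365, 0.624) = 30°.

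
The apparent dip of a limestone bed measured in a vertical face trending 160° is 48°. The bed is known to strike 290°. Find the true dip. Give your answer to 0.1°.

55.4°

β = acute angle between strike 290° and section 160° = 50°.
tan(true dip) = tan 48° / sin 50° = 1.4498
δ = arctan(1.4498) = 55.40°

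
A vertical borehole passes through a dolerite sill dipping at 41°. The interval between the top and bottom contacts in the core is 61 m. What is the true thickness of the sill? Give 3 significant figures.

46.0 m

True thickness t = h · cos(dip) = 61 × cos 41°
t = 61 × 0.7547 = 46.037 m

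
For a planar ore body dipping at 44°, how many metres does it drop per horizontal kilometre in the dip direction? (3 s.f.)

drop per km = 1000 × tan 44° = 1000 × 0.9657

966 m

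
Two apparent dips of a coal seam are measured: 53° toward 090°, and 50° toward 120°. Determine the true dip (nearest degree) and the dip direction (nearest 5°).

true dip 53°, dip direction 095°

Each apparent-dip line lies in the plane. As unit vectors (x east, y north, z up), v₁ plunges 53°→090° and v₂ plunges 50°→120°.
Cross product v₁ × v₂ gives the pole to the plane: n ∝ (0.257, -0.016, 0.193).
True dip = arccos(n_z / |n|) = arccos(0.6010) = 53.1°.
Dip direction = atan2(0.257, -0.016) = 94° (azimuth of n's horizontal projection).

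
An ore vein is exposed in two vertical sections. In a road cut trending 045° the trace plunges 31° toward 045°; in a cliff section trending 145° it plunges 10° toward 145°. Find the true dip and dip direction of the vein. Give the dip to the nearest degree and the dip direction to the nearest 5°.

true dip 34°, dip direction 070°

The two traces are lines in the plane: v₁ = (sin 45°·cos 31°, cos 45°·cos 31°, −sin 31°), v₂ = (sin 145°·cos 10°, cos 145°·cos 10°, −sin 10°).
Cross product v₁ × v₂ gives the pole to the plane: n ∝ (0.521, 0.186, 0.831).
True dip = arccos(n_z / |n|) = arccos(0.8327) = 33.6°.
Dip direction = azimuth of (n_x, n_y) = atan2(0.521, 0.186) = 70°.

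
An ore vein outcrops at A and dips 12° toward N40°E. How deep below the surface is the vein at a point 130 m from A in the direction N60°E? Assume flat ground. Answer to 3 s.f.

The hole lies 20° from the dip direction, so the down-dip offset is 130 × cos 20° = 122.16 m.
Depth = down-dip offset × tan(dip) = 122.16 × tan 12° = 122.16 × 0.2126
Depth = 25.97 m

26.0 m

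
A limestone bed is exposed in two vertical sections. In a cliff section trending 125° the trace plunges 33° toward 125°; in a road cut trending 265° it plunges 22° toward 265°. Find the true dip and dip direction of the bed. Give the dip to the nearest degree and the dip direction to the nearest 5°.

The two traces are lines in the plane: v₁ = (sin 125°·cos 33°, cos 125°·cos 33°, −sin 33°), v₂ = (sin 265°·cos 22°, cos 265°·cos 22°, −sin 22°).
n = v₁ × v₂ = (-0.136, -0.760, 0.500) (taken with n_z > 0).
tan δ = √(n_x²+n_y²)/n_z = 0.773/0.500, so δ = 57.1°.
The horizontal component of n points toward azimuth atan2(n_x, n_y) = 190°, the dip direction.

true dip 57°, dip direction 190°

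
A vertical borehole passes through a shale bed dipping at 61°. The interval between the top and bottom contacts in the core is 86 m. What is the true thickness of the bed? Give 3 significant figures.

41.7 m

True thickness t = h · cos(dip) = 86 × cos 61°
t = 86 × 0.4848 = 41.694 m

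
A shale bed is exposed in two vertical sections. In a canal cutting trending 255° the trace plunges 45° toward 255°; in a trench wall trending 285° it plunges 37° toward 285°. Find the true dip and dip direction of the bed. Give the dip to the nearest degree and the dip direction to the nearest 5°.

true dip 46°, dip direction 240°

Represent each trace as a vector plunging at its apparent dip toward its trend (east-north-up frame): v₁ = (-0.683, -0.183, -0.707), v₂ = (-0.771, 0.207, -0.602).
n = v₁ × v₂ = (-0.256, -0.134, 0.282) (taken with n_z > 0).
True dip = arccos(n_z / |n|) = arccos(0.6983) = 45.7°.
The horizontal component of n points toward azimuth atan2(n_x, n_y) = 242°, the dip direction.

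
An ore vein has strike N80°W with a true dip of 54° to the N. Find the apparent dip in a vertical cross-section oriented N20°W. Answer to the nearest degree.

The section lies 60° from the strike.
tan(apparent dip) = tan 54° · sin 60° = 1.1920
α = arctan(1.1920) = 50.01°

50°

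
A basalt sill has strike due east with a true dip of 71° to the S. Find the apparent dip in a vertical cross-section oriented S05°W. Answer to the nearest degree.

71°

The strike is due east and the section trends S05°W; the acute angle between them is β = 85°.
tan α = tan 71° × sin 85° = 2.9042 × 0.9962 = 2.8932
α = arctan(2.8932) = 70.93°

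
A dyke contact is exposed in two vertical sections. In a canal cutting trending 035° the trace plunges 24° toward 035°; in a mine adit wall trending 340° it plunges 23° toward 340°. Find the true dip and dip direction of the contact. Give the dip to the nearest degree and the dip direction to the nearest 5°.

Represent each trace as a vector plunging at its apparent dip toward its trend (east-north-up frame): v₁ = (0.524, 0.748, -0.407), v₂ = (-0.315, 0.865, -0.391).
Cross product v₁ × v₂ gives the pole to the plane: n ∝ (0.059, 0.333, 0.689).
True dip = arccos(n_z / |n|) = arccos(0.8977) = 26.1°.
The horizontal component of n points toward azimuth atan2(n_x, n_y) = 10°, the dip direction.

true dip 26°, dip direction 010°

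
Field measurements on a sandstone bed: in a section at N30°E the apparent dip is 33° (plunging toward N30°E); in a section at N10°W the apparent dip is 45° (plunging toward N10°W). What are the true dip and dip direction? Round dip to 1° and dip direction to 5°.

true dip 45°, dip direction 340°

Represent each trace as a vector plunging at its apparent dip toward its trend (east-north-up frame): v₁ = (0.419, 0.726, -0.545), v₂ = (-0.123, 0.696, -0.707).
Cross product v₁ × v₂ gives the pole to the plane: n ∝ (-0.134, 0.363, 0.381).
True dip = arccos(n_z / |n|) = arccos(0.7014) = 45.5°.
Dip direction = atan2(-0.134, 0.363) = 340° (azimuth of n's horizontal projection).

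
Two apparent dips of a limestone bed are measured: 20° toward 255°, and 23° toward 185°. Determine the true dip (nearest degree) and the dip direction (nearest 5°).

The two traces are lines in the plane: v₁ = (sin 255°·cos 20°, cos 255°·cos 20°, −sin 20°), v₂ = (sin 185°·cos 23°, cos 185°·cos 23°, −sin 23°).
n = v₁ × v₂ = (-0.219, -0.327, 0.813) (taken with n_z > 0).
True dip = arccos(n_z / |n|) = arccos(0.9001) = 25.8°.
The horizontal component of n points toward azimuth atan2(n_x, n_y) = 214°, the dip direction.

true dip 26°, dip direction 215°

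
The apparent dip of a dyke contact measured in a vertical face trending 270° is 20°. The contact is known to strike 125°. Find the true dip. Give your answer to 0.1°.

32.4°

The section is 35° from the strike.
tan δ = tan α / sin β = tan 20° / sin 35° = 0.3640 / 0.5736 = 0.6346
δ = arctan(0.6346) = 32.40°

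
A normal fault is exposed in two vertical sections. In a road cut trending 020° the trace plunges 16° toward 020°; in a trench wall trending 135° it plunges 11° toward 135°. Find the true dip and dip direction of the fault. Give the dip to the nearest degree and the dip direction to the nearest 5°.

Each apparent-dip line lies in the plane. As unit vectors (x east, y north, z up), v₁ plunges 16°→020° and v₂ plunges 11°→135°.
The plane normal is n = v₁ × v₂ ∝ (0.364, 0.129, 0.855).
Dip δ = arctan(|n_h|/n_z) = arctan(0.386/0.855) = 24.3°.
Dip direction = atan2(0.364, 0.129) = 71° (azimuth of n's horizontal projection).

true dip 24°, dip direction 070°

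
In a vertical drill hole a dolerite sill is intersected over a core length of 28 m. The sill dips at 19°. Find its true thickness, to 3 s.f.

26.5 m

True thickness t = h · cos(dip) = 28 × cos 19°
t = 28 × 0.9455 = 26.475 m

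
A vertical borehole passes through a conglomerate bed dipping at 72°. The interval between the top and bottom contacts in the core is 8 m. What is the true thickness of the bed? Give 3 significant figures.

True thickness t = h · cos(dip) = 8 × cos 72°
t = 8 × 0.3090 = 2.472 m

2.47 m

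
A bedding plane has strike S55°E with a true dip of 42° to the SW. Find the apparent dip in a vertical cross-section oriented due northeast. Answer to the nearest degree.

Angle between strike (S55°E) and section (due northeast): β = 80°.
tan(apparent dip) = tan 42° · sin 80° = 0.8867
apparent dip = arctan 0.8867 = 41.56°

42°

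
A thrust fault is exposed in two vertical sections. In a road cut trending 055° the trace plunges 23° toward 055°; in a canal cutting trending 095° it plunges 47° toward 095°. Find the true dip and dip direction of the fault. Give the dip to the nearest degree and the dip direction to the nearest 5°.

true dip 51°, dip direction 125°

The two traces are lines in the plane: v₁ = (sin 55°·cos 23°, cos 55°·cos 23°, −sin 23°), v₂ = (sin 95°·cos 47°, cos 95°·cos 47°, −sin 47°).
Cross product v₁ × v₂ gives the pole to the plane: n ∝ (0.409, -0.286, 0.404).
tan δ = √(n_x²+n_y²)/n_z = 0.499/0.404, so δ = 51.1°.
Dip direction = atan2(0.409, -0.286) = 125° (azimuth of n's horizontal projection).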